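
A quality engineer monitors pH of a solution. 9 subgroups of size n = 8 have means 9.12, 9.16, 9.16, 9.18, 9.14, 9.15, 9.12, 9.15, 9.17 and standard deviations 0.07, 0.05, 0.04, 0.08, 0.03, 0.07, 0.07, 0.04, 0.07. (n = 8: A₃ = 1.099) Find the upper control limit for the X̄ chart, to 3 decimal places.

9.213

X̄̄ = (9.12 + 9.16 + 9.16 + 9.18 + 9.14 + 9.15 + 9.12 + 9.15 + 9.17) / 9 = 9.1500
s̄ = (0.07 + 0.05 + 0.04 + 0.08 + 0.03 + 0.07 + 0.07 + 0.04 + 0.07) / 9 = 0.0578
UCL = X̄̄ + A₃·s̄ = 9.1500 + 1.099 × 0.0578 = 9.2135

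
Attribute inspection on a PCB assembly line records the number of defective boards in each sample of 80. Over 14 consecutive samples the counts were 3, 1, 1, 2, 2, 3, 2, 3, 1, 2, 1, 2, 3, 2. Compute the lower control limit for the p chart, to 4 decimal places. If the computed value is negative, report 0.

p̄ = Σdᵢ / (k·n) = 28 / (14 × 80) = 0.02500
LCL = p̄ − 3·√(p̄(1−p̄)/n) = 0.02500 − 3 × 0.01746 = -0.02737 → 0 (negative, so LCL = 0)

0.0000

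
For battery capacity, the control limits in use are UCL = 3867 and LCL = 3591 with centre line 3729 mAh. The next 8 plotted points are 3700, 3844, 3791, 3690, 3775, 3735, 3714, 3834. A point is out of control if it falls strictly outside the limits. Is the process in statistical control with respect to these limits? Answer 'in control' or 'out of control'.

All 8 points lie within [3591, 3867].

in control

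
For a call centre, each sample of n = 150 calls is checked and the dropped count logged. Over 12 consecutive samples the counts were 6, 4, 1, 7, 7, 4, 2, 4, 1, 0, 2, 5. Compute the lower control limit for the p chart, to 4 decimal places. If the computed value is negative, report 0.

p̄ = Σdᵢ / (k·n) = 43 / (12 × 150) = 0.02389
LCL = p̄ − 3·√(p̄(1−p̄)/n) = 0.02389 − 3 × 0.01247 = -0.01352 → 0 (negative, so LCL = 0)

0.0000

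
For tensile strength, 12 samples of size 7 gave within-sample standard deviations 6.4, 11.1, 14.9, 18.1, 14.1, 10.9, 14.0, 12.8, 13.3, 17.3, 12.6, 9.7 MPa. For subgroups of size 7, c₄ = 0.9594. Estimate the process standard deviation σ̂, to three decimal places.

s̄ = (6.4 + 11.1 + 14.9 + 18.1 + 14.1 + 10.9 + 14.0 + 12.8 + 13.3 + 17.3 + 12.6 + 9.7) / 12 = 12.9333
σ̂ = s̄ / c₄ = 12.9333 / 0.9594 = 13.4806

13.481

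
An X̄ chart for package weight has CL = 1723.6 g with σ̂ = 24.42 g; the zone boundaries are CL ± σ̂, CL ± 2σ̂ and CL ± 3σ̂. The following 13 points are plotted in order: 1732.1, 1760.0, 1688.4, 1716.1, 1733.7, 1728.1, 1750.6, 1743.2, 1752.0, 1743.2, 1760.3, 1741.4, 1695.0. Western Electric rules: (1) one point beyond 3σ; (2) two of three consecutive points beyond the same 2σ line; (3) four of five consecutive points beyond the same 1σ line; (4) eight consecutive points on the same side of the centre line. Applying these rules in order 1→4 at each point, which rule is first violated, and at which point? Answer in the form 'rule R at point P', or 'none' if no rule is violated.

rule 4 at point 12

Zone of each point (C = within 1σ̂, B = 1σ̂–2σ̂, A = 2σ̂–3σ̂, * = beyond 3σ̂; sign = side of CL): 1:+C, 2:+B, 3:-B, 4:-C, 5:+C, 6:+C, 7:+B, 8:+C, 9:+B, 10:+C, 11:+B, 12:+C, 13:-B
Rule 4 (eight consecutive points on the same side of the centre line) is satisfied at point 12.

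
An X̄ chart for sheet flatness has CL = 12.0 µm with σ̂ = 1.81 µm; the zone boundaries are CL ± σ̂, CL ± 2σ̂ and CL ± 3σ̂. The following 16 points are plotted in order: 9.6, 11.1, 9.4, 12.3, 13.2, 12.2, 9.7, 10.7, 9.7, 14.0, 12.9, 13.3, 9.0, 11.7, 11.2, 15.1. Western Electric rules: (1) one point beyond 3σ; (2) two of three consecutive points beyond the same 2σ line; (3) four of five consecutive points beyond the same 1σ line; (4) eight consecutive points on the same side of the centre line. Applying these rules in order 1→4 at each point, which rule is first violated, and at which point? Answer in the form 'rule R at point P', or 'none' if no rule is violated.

none

Zone of each point (C = within 1σ̂, B = 1σ̂–2σ̂, A = 2σ̂–3σ̂, * = beyond 3σ̂; sign = side of CL): 1:-B, 2:-C, 3:-B, 4:+C, 5:+C, 6:+C, 7:-B, 8:-C, 9:-B, 10:+B, 11:+C, 12:+C, 13:-B, 14:-C, 15:-C, 16:+B
No rule fires across all 16 points.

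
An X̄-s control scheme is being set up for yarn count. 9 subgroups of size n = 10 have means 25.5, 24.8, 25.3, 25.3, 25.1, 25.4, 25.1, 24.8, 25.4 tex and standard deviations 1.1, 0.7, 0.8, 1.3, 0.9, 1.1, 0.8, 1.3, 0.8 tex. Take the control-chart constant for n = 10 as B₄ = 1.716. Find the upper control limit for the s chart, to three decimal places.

1.678

s̄ = (1.1 + 0.7 + 0.8 + 1.3 + 0.9 + 1.1 + 0.8 + 1.3 + 0.8) / 9 = 0.9778
UCL_s = B₄·s̄ = 1.716 × 0.9778 = 1.6779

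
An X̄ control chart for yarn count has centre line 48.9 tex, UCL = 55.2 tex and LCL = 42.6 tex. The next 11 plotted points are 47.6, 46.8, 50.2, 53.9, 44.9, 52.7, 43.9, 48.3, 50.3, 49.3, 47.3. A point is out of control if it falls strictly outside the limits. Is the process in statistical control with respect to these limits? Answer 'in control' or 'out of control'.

in control

All 11 points lie within [42.6, 55.2].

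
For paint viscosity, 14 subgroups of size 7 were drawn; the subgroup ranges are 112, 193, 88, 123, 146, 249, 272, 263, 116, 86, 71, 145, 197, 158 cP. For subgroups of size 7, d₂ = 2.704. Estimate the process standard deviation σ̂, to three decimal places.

58.617

R̄ = (112 + 193 + 88 + 123 + 146 + 249 + 272 + 263 + 116 + 86 + 71 + 145 + 197 + 158) / 14 = 158.5000
σ̂ = R̄ / d₂ = 158.5000 / 2.704 = 58.6169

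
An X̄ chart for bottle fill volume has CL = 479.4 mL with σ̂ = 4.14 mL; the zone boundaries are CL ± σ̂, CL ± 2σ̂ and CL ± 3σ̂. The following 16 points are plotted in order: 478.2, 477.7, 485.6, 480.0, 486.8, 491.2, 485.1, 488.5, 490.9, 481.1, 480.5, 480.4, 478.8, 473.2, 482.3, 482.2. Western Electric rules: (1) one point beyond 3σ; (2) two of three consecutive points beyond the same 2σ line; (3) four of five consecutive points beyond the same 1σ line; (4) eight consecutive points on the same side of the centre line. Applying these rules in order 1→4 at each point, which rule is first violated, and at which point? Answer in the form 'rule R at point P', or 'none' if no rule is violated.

Zone of each point (C = within 1σ̂, B = 1σ̂–2σ̂, A = 2σ̂–3σ̂, * = beyond 3σ̂; sign = side of CL): 1:-C, 2:-C, 3:+B, 4:+C, 5:+B, 6:+A, 7:+B, 8:+A, 9:+A, 10:+C, 11:+C, 12:+C, 13:-C, 14:-B, 15:+C, 16:+C
Rule 3 (four of five consecutive points beyond the same 1σ limit) is satisfied at point 7.

rule 3 at point 7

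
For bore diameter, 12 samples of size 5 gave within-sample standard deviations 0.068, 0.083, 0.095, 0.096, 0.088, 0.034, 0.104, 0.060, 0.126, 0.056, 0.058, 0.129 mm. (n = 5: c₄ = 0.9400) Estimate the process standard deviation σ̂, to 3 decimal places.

s̄ = (0.068 + 0.083 + 0.095 + 0.096 + 0.088 + 0.034 + 0.104 + 0.060 + 0.126 + 0.056 + 0.058 + 0.129) / 12 = 0.0831
σ̂ = s̄ / c₄ = 0.0831 / 0.9400 = 0.0884

0.088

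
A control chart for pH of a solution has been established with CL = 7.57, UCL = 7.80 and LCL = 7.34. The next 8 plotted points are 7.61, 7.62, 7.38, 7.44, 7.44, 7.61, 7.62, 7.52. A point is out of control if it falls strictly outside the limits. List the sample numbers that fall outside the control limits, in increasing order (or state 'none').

All 8 points lie within [7.34, 7.80].

none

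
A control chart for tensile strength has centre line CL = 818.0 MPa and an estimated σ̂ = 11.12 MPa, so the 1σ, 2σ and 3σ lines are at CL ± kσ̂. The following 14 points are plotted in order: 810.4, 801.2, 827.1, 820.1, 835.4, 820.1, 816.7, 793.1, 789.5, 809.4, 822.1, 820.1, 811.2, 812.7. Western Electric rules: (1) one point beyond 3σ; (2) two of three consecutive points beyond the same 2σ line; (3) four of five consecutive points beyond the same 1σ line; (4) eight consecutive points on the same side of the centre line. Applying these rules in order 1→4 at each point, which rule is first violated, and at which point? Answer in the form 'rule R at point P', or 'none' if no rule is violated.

rule 2 at point 9

Zone of each point (C = within 1σ̂, B = 1σ̂–2σ̂, A = 2σ̂–3σ̂, * = beyond 3σ̂; sign = side of CL): 1:-C, 2:-B, 3:+C, 4:+C, 5:+B, 6:+C, 7:-C, 8:-A, 9:-A, 10:-C, 11:+C, 12:+C, 13:-C, 14:-C
Rule 2 (two of three consecutive points beyond the same 2σ limit) is satisfied at point 9.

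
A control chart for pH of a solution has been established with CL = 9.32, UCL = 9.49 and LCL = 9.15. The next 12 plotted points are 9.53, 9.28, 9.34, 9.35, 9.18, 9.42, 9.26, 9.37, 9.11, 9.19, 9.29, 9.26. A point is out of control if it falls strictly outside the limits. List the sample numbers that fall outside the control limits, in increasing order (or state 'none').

1, 9

Compare each point to [9.15, 9.49]: sample 1 = 9.53 > UCL; sample 9 = 9.11 < LCL.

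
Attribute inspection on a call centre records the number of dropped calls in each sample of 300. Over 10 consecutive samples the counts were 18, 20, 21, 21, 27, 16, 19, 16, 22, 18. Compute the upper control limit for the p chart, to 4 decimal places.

0.1090

p̄ = Σdᵢ / (k·n) = 198 / (10 × 300) = 0.06600
UCL = p̄ + 3·√(p̄(1−p̄)/n) = 0.06600 + 3 × √(0.06600×0.93400/300) = 0.06600 + 3 × 0.01433 = 0.10900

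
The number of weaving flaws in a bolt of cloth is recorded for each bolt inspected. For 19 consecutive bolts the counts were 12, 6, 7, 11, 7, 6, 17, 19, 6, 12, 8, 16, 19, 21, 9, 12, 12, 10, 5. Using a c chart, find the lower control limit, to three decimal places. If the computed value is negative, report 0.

c̄ = (12 + 6 + 7 + 11 + 7 + 6 + 17 + 19 + 6 + 12 + 8 + 16 + 19 + 21 + 9 + 12 + 12 + 10 + 5) / 19 = 215 / 19 = 11.3158
LCL = c̄ − 3√c̄ = 11.3158 − 3 × 3.3639 = 1.2241

1.224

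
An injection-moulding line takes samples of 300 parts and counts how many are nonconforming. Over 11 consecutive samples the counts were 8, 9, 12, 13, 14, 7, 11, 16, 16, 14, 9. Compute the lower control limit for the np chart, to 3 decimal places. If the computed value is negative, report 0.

p̄ = Σdᵢ / (k·n) = 129 / (11 × 300) = 0.03909
LCL = np̄ − 3·√(np̄(1−p̄)) = 11.7273 − 3 × 3.3569 = 1.6565

1.657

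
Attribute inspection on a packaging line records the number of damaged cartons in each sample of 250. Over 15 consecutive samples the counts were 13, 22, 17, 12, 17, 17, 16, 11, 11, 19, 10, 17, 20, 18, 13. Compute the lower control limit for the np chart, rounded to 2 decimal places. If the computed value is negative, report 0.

4.08

p̄ = Σdᵢ / (k·n) = 233 / (15 × 250) = 0.06213
LCL = np̄ − 3·√(np̄(1−p̄)) = 15.5333 − 3 × 3.8168 = 4.0828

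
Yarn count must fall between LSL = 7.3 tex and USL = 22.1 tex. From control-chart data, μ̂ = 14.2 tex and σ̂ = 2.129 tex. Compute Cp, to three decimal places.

Cp = (USL − LSL) / (6σ̂) = (22.1 − 7.3) / (6 × 2.129) = 14.8000 / 12.7740 = 1.1586

1.159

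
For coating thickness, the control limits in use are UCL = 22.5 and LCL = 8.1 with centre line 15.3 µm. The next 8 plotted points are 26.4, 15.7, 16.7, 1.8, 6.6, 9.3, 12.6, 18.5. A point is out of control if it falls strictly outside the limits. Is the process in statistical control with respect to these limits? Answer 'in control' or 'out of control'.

out of control

Compare each point to [8.1, 22.5]: sample 1 = 26.4 > UCL; sample 4 = 1.8 < LCL; sample 5 = 6.6 < LCL.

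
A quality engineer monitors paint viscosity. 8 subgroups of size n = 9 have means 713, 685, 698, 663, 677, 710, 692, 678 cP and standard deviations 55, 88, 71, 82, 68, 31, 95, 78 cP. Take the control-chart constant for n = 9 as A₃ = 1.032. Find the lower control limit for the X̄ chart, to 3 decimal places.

X̄̄ = (713 + 685 + 698 + 663 + 677 + 710 + 692 + 678) / 8 = 689.5000
s̄ = (55 + 88 + 71 + 82 + 68 + 31 + 95 + 78) / 8 = 71.0000
LCL = X̄̄ − A₃·s̄ = 689.5000 − 1.032 × 71.0000 = 616.2280

616.228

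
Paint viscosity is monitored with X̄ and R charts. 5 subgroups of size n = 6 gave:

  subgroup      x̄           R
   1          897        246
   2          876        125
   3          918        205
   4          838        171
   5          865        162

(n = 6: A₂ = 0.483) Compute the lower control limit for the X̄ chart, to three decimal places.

X̄̄ = (897 + 876 + 918 + 838 + 865) / 5 = 4394.0000 / 5 = 878.8000
R̄ = (246 + 125 + 205 + 171 + 162) / 5 = 909.0000 / 5 = 181.8000
LCL = X̄̄ − A₂·R̄ = 878.8000 − 0.483 × 181.8000 = 790.9906

790.991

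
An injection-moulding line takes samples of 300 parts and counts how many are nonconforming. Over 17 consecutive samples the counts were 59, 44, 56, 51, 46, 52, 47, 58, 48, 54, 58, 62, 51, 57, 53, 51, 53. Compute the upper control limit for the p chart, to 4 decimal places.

p̄ = Σdᵢ / (k·n) = 900 / (17 × 300) = 0.17647
UCL = p̄ + 3·√(p̄(1−p̄)/n) = 0.17647 + 3 × √(0.17647×0.82353/300) = 0.17647 + 3 × 0.02201 = 0.24250

0.2425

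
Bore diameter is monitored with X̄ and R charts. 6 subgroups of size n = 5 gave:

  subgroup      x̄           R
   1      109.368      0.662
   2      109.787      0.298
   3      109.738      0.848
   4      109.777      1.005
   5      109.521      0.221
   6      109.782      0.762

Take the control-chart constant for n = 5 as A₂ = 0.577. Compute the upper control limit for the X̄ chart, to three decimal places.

X̄̄ = (109.368 + 109.787 + 109.738 + 109.777 + 109.521 + 109.782) / 6 = 657.9730 / 6 = 109.6622
R̄ = (0.662 + 0.298 + 0.848 + 1.005 + 0.221 + 0.762) / 6 = 3.7960 / 6 = 0.6327
UCL = X̄̄ + A₂·R̄ = 109.6622 + 0.577 × 0.6327 = 110.0272

110.027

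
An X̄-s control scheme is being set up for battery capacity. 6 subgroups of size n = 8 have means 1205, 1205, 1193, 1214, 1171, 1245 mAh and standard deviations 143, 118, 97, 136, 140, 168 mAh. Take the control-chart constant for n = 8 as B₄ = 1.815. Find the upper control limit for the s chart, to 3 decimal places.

242.605

s̄ = (143 + 118 + 97 + 136 + 140 + 168) / 6 = 133.6667
UCL_s = B₄·s̄ = 1.815 × 133.6667 = 242.6050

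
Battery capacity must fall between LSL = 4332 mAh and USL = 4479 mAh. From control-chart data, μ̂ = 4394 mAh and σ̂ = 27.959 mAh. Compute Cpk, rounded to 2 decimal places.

0.74

Cpu = (USL − μ̂) / (3σ̂) = (4479 − 4394) / (3 × 27.959) = 1.0134; Cpl = (μ̂ − LSL) / (3σ̂) = (4394 − 4332) / (3 × 27.959) = 0.7392; Cpk = min(Cpu, Cpl) = 0.7392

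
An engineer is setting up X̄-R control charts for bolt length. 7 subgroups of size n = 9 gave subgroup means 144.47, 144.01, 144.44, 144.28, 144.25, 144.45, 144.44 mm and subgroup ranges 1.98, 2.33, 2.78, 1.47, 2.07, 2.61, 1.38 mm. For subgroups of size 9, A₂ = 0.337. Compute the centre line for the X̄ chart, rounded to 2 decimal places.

144.33

X̄̄ = (144.47 + 144.01 + 144.44 + 144.28 + 144.25 + 144.45 + 144.44) / 7 = 1010.3400 / 7 = 144.3343
CL = X̄̄ = 144.3343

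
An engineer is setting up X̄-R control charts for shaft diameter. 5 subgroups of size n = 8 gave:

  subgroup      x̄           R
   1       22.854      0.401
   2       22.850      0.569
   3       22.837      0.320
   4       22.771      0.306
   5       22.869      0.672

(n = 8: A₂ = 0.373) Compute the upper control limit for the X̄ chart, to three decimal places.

X̄̄ = (22.854 + 22.850 + 22.837 + 22.771 + 22.869) / 5 = 114.1810 / 5 = 22.8362
R̄ = (0.401 + 0.569 + 0.320 + 0.306 + 0.672) / 5 = 2.2680 / 5 = 0.4536
UCL = X̄̄ + A₂·R̄ = 22.8362 + 0.373 × 0.4536 = 23.0054

23.005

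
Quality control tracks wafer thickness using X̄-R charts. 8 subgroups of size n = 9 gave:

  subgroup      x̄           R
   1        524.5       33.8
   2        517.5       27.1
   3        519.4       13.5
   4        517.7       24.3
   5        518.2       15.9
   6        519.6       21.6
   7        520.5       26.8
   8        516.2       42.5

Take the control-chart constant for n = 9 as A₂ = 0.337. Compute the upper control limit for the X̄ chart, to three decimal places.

527.857

X̄̄ = (524.5 + 517.5 + 519.4 + 517.7 + 518.2 + 519.6 + 520.5 + 516.2) / 8 = 4153.6000 / 8 = 519.2000
R̄ = (33.8 + 27.1 + 13.5 + 24.3 + 15.9 + 21.6 + 26.8 + 42.5) / 8 = 205.5000 / 8 = 25.6875
UCL = X̄̄ + A₂·R̄ = 519.2000 + 0.337 × 25.6875 = 527.8567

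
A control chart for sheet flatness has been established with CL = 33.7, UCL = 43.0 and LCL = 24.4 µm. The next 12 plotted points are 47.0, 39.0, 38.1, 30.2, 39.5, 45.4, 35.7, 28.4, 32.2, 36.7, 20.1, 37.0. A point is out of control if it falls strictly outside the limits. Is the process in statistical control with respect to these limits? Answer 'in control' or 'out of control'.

Compare each point to [24.4, 43.0]: sample 1 = 47.0 > UCL; sample 6 = 45.4 > UCL; sample 11 = 20.1 < LCL.

out of control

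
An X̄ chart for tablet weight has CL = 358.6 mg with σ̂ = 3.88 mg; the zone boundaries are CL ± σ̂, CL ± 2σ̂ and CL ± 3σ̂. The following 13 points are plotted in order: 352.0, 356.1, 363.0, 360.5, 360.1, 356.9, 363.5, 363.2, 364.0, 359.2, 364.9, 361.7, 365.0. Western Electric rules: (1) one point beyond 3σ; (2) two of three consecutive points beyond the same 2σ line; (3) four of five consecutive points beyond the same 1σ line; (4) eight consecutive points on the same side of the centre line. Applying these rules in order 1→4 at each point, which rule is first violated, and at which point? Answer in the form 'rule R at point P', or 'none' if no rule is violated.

rule 3 at point 11

Zone of each point (C = within 1σ̂, B = 1σ̂–2σ̂, A = 2σ̂–3σ̂, * = beyond 3σ̂; sign = side of CL): 1:-B, 2:-C, 3:+B, 4:+C, 5:+C, 6:-C, 7:+B, 8:+B, 9:+B, 10:+C, 11:+B, 12:+C, 13:+B
Rule 3 (four of five consecutive points beyond the same 1σ limit) is satisfied at point 11.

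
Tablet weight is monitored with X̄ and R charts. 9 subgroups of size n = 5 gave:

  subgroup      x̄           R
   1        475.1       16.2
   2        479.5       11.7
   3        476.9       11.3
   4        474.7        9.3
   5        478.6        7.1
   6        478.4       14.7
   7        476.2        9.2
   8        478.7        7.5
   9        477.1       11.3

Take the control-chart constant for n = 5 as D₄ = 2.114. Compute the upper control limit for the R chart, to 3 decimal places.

23.090

R̄ = (16.2 + 11.7 + 11.3 + 9.3 + 7.1 + 14.7 + 9.2 + 7.5 + 11.3) / 9 = 98.3000 / 9 = 10.9222
UCL_R = D₄·R̄ = 2.114 × 10.9222 = 23.0896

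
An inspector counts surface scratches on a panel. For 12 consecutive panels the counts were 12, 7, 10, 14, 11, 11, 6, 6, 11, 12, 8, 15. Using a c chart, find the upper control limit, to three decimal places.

c̄ = (12 + 7 + 10 + 14 + 11 + 11 + 6 + 6 + 11 + 12 + 8 + 15) / 12 = 123 / 12 = 10.2500
UCL = c̄ + 3√c̄ = 10.2500 + 3 × √10.2500 = 10.2500 + 3 × 3.2016 = 19.8547

19.855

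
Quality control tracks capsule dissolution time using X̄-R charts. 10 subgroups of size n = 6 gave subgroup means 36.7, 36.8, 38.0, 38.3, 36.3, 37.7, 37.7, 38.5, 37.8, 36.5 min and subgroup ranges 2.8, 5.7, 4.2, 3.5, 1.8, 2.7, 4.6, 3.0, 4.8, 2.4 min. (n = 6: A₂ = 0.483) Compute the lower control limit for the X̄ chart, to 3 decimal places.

X̄̄ = (36.7 + 36.8 + 38.0 + 38.3 + 36.3 + 37.7 + 37.7 + 38.5 + 37.8 + 36.5) / 10 = 374.3000 / 10 = 37.4300
R̄ = (2.8 + 5.7 + 4.2 + 3.5 + 1.8 + 2.7 + 4.6 + 3.0 + 4.8 + 2.4) / 10 = 35.5000 / 10 = 3.5500
LCL = X̄̄ − A₂·R̄ = 37.4300 − 0.483 × 3.5500 = 35.7154

35.715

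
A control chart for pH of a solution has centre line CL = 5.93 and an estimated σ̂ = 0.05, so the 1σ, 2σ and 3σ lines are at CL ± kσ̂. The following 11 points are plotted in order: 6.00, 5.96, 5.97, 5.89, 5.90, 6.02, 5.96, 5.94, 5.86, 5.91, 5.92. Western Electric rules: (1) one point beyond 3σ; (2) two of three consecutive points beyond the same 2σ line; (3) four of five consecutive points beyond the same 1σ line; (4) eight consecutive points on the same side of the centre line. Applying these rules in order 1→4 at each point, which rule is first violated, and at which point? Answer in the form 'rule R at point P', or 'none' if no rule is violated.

none

Zone of each point (C = within 1σ̂, B = 1σ̂–2σ̂, A = 2σ̂–3σ̂, * = beyond 3σ̂; sign = side of CL): 1:+B, 2:+C, 3:+C, 4:-C, 5:-C, 6:+B, 7:+C, 8:+C, 9:-B, 10:-C, 11:-C
No rule fires across all 11 points.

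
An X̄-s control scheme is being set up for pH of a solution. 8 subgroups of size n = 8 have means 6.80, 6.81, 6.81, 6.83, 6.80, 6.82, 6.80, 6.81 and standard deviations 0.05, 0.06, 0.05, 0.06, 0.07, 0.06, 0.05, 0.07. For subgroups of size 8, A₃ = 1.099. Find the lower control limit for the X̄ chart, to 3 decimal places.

6.745

X̄̄ = (6.80 + 6.81 + 6.81 + 6.83 + 6.80 + 6.82 + 6.80 + 6.81) / 8 = 6.8100
s̄ = (0.05 + 0.06 + 0.05 + 0.06 + 0.07 + 0.06 + 0.05 + 0.07) / 8 = 0.0588
LCL = X̄̄ − A₃·s̄ = 6.8100 − 1.099 × 0.0588 = 6.7454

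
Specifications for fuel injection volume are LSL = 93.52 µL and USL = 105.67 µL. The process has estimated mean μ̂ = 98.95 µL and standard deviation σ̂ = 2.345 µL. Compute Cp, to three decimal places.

0.864

Cp = (USL − LSL) / (6σ̂) = (105.67 − 93.52) / (6 × 2.345) = 12.1500 / 14.0700 = 0.8635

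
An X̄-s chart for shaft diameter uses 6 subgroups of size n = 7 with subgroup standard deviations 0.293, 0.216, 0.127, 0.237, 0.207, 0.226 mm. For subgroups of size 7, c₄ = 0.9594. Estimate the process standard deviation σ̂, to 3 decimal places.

s̄ = (0.293 + 0.216 + 0.127 + 0.237 + 0.207 + 0.226) / 6 = 0.2177
σ̂ = s̄ / c₄ = 0.2177 / 0.9594 = 0.2269

0.227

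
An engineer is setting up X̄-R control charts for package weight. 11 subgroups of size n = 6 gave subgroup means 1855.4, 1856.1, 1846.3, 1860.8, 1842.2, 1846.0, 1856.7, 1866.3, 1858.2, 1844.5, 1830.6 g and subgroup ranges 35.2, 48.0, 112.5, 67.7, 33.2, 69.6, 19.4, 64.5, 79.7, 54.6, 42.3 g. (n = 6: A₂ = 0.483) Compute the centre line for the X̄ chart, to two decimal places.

1851.19

X̄̄ = (1855.4 + 1856.1 + 1846.3 + 1860.8 + 1842.2 + 1846.0 + 1856.7 + 1866.3 + 1858.2 + 1844.5 + 1830.6) / 11 = 20363.1000 / 11 = 1851.1909
CL = X̄̄ = 1851.1909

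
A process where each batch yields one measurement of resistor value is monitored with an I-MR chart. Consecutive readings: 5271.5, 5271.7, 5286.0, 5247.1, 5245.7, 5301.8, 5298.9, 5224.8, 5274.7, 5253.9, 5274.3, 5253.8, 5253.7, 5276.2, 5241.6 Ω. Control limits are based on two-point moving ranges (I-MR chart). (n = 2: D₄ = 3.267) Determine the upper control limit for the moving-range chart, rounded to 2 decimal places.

83.24

Moving ranges: 0.2, 14.3, 38.9, 1.4, 56.1, 2.9, 74.1, 49.9, 20.8, 20.4, 20.5, 0.1, 22.5, 34.6; M̄R̄ = 356.7000 / 14 = 25.4786
UCL_MR = D₄·M̄R̄ = 3.267 × 25.4786 = 83.2385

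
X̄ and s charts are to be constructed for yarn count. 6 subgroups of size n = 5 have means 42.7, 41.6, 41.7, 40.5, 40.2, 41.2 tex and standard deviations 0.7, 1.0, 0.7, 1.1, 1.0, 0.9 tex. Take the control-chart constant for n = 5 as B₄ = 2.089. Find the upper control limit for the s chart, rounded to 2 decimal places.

s̄ = (0.7 + 1.0 + 0.7 + 1.1 + 1.0 + 0.9) / 6 = 0.9000
UCL_s = B₄·s̄ = 2.089 × 0.9000 = 1.8801

1.88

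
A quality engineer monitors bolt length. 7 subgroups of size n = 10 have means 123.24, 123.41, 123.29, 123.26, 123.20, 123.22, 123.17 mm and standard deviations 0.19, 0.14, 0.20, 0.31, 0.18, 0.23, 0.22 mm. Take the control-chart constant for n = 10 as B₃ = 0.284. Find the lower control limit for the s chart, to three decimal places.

s̄ = (0.19 + 0.14 + 0.20 + 0.31 + 0.18 + 0.23 + 0.22) / 7 = 0.2100
LCL_s = B₃·s̄ = 0.284 × 0.2100 = 0.0596

0.060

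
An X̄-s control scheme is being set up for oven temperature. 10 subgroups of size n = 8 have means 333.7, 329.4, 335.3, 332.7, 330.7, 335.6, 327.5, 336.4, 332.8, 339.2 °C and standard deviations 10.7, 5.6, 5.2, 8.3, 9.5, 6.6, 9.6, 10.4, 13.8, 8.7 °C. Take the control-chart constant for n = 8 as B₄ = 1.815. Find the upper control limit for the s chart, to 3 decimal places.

s̄ = (10.7 + 5.6 + 5.2 + 8.3 + 9.5 + 6.6 + 9.6 + 10.4 + 13.8 + 8.7) / 10 = 8.8400
UCL_s = B₄·s̄ = 1.815 × 8.8400 = 16.0446

16.045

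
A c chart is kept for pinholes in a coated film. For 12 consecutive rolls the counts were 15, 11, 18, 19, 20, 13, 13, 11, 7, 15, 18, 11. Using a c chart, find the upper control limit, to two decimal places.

25.57

c̄ = (15 + 11 + 18 + 19 + 20 + 13 + 13 + 11 + 7 + 15 + 18 + 11) / 12 = 171 / 12 = 14.2500
UCL = c̄ + 3√c̄ = 14.2500 + 3 × √14.2500 = 14.2500 + 3 × 3.7749 = 25.5748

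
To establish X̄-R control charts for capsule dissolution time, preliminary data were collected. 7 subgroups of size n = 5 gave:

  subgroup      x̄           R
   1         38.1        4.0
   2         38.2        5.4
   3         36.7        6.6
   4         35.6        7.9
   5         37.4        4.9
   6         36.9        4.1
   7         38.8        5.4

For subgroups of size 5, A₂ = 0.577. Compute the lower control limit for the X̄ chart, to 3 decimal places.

X̄̄ = (38.1 + 38.2 + 36.7 + 35.6 + 37.4 + 36.9 + 38.8) / 7 = 261.7000 / 7 = 37.3857
R̄ = (4.0 + 5.4 + 6.6 + 7.9 + 4.9 + 4.1 + 5.4) / 7 = 38.3000 / 7 = 5.4714
LCL = X̄̄ − A₂·R̄ = 37.3857 − 0.577 × 5.4714 = 34.2287

34.229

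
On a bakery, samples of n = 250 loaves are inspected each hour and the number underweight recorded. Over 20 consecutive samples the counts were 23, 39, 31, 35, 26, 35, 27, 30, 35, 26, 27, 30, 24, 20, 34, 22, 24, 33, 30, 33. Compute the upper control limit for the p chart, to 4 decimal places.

0.1777

p̄ = Σdᵢ / (k·n) = 584 / (20 × 250) = 0.11680
UCL = p̄ + 3·√(p̄(1−p̄)/n) = 0.11680 + 3 × √(0.11680×0.88320/250) = 0.11680 + 3 × 0.02031 = 0.17774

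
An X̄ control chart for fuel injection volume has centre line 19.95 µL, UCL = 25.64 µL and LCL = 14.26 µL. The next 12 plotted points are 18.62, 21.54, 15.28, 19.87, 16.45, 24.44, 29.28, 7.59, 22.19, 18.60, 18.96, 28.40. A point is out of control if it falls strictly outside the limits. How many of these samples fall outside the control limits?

Compare each point to [14.26, 25.64]: sample 7 = 29.28 > UCL; sample 8 = 7.59 < LCL; sample 12 = 28.40 > UCL.

3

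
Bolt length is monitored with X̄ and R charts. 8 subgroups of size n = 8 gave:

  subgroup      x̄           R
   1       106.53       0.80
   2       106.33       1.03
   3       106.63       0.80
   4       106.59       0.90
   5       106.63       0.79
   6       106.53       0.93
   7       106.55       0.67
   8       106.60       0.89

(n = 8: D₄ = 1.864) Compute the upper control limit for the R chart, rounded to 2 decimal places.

R̄ = (0.80 + 1.03 + 0.80 + 0.90 + 0.79 + 0.93 + 0.67 + 0.89) / 8 = 6.8100 / 8 = 0.8513
UCL_R = D₄·R̄ = 1.864 × 0.8513 = 1.5867

1.59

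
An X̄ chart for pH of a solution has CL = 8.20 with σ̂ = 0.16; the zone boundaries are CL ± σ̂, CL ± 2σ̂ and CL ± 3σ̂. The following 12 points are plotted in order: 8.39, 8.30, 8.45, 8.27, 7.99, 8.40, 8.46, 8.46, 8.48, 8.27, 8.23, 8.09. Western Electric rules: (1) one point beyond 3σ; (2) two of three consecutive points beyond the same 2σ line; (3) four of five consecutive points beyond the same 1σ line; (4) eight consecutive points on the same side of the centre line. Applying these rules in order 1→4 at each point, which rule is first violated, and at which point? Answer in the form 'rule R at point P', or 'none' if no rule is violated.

rule 3 at point 9

Zone of each point (C = within 1σ̂, B = 1σ̂–2σ̂, A = 2σ̂–3σ̂, * = beyond 3σ̂; sign = side of CL): 1:+B, 2:+C, 3:+B, 4:+C, 5:-B, 6:+B, 7:+B, 8:+B, 9:+B, 10:+C, 11:+C, 12:-C
Rule 3 (four of five consecutive points beyond the same 1σ limit) is satisfied at point 9.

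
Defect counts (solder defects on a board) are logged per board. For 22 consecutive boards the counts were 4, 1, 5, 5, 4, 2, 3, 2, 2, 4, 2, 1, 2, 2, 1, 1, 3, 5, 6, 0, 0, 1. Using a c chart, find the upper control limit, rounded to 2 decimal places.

7.33

c̄ = (4 + 1 + 5 + 5 + 4 + 2 + 3 + 2 + 2 + 4 + 2 + 1 + 2 + 2 + 1 + 1 + 3 + 5 + 6 + 0 + 0 + 1) / 22 = 56 / 22 = 2.5455
UCL = c̄ + 3√c̄ = 2.5455 + 3 × √2.5455 = 2.5455 + 3 × 1.5954 = 7.3318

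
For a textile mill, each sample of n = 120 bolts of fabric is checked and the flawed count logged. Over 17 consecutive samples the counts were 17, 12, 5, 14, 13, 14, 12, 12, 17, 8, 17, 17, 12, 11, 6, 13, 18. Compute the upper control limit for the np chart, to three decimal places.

22.976

p̄ = Σdᵢ / (k·n) = 218 / (17 × 120) = 0.10686
UCL = np̄ + 3·√(np̄(1−p̄)) = 12.8235 + 3 × √(12.8235×0.89314) = 12.8235 + 3 × 3.3843 = 22.9763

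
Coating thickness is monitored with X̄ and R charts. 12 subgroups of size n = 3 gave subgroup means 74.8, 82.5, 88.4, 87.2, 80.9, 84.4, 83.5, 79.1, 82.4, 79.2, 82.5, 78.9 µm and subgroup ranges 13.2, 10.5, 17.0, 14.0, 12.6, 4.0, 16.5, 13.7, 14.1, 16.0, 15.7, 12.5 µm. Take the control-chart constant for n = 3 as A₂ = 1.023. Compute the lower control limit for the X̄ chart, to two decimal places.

68.36

X̄̄ = (74.8 + 82.5 + 88.4 + 87.2 + 80.9 + 84.4 + 83.5 + 79.1 + 82.4 + 79.2 + 82.5 + 78.9) / 12 = 983.8000 / 12 = 81.9833
R̄ = (13.2 + 10.5 + 17.0 + 14.0 + 12.6 + 4.0 + 16.5 + 13.7 + 14.1 + 16.0 + 15.7 + 12.5) / 12 = 159.8000 / 12 = 13.3167
LCL = X̄̄ − A₂·R̄ = 81.9833 − 1.023 × 13.3167 = 68.3604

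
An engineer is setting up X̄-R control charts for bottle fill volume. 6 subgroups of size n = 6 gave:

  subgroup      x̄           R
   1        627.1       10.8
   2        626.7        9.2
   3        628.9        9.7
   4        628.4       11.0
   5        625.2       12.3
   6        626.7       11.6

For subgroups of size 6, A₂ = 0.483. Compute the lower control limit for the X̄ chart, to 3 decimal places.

X̄̄ = (627.1 + 626.7 + 628.9 + 628.4 + 625.2 + 626.7) / 6 = 3763.0000 / 6 = 627.1667
R̄ = (10.8 + 9.2 + 9.7 + 11.0 + 12.3 + 11.6) / 6 = 64.6000 / 6 = 10.7667
LCL = X̄̄ − A₂·R̄ = 627.1667 − 0.483 × 10.7667 = 621.9664

621.966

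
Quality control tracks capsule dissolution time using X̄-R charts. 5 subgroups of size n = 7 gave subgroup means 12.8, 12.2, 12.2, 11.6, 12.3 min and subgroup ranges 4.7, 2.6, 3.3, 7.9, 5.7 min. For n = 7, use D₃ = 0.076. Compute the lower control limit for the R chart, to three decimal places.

R̄ = (4.7 + 2.6 + 3.3 + 7.9 + 5.7) / 5 = 24.2000 / 5 = 4.8400
LCL_R = D₃·R̄ = 0.076 × 4.8400 = 0.3678

0.368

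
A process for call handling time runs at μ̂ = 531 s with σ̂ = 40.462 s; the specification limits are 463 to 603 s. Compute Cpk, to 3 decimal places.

Cpu = (USL − μ̂) / (3σ̂) = (603 − 531) / (3 × 40.462) = 0.5931; Cpl = (μ̂ − LSL) / (3σ̂) = (531 − 463) / (3 × 40.462) = 0.5602; Cpk = min(Cpu, Cpl) = 0.5602

0.560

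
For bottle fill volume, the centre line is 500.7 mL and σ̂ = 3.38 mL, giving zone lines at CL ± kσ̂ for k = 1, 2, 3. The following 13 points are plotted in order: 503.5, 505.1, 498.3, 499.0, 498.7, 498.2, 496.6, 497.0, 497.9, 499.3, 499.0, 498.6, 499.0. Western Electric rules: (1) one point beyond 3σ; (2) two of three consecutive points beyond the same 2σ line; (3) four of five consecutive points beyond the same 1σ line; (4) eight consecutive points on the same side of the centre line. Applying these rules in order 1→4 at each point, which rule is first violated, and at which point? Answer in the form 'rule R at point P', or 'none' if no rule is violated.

rule 4 at point 10

Zone of each point (C = within 1σ̂, B = 1σ̂–2σ̂, A = 2σ̂–3σ̂, * = beyond 3σ̂; sign = side of CL): 1:+C, 2:+B, 3:-C, 4:-C, 5:-C, 6:-C, 7:-B, 8:-B, 9:-C, 10:-C, 11:-C, 12:-C, 13:-C
Rule 4 (eight consecutive points on the same side of the centre line) is satisfied at point 10.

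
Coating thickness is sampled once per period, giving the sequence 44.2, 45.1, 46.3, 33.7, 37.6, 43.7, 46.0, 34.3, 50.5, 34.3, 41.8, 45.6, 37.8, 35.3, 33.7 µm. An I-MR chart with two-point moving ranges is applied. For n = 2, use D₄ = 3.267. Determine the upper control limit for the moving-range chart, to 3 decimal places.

22.006

Moving ranges: 0.9, 1.2, 12.6, 3.9, 6.1, 2.3, 11.7, 16.2, 16.2, 7.5, 3.8, 7.8, 2.5, 1.6; M̄R̄ = 94.3000 / 14 = 6.7357
UCL_MR = D₄·M̄R̄ = 3.267 × 6.7357 = 22.0056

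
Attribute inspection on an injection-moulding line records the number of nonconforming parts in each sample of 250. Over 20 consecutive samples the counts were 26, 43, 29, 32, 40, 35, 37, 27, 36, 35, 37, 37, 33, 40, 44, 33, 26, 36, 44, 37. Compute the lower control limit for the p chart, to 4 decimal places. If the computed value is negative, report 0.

p̄ = Σdᵢ / (k·n) = 707 / (20 × 250) = 0.14140
LCL = p̄ − 3·√(p̄(1−p̄)/n) = 0.14140 − 3 × 0.02204 = 0.07529

0.0753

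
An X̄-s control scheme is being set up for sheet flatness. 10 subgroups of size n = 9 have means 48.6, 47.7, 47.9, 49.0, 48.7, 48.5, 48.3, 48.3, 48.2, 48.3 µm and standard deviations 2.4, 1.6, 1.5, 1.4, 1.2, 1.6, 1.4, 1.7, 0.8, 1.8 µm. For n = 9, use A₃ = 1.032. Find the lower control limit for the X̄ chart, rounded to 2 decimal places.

46.76

X̄̄ = (48.6 + 47.7 + 47.9 + 49.0 + 48.7 + 48.5 + 48.3 + 48.3 + 48.2 + 48.3) / 10 = 48.3500
s̄ = (2.4 + 1.6 + 1.5 + 1.4 + 1.2 + 1.6 + 1.4 + 1.7 + 0.8 + 1.8) / 10 = 1.5400
LCL = X̄̄ − A₃·s̄ = 48.3500 − 1.032 × 1.5400 = 46.7607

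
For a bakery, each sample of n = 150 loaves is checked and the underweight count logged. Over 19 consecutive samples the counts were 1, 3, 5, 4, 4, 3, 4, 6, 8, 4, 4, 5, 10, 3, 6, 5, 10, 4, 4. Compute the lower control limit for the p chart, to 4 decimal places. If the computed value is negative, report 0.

p̄ = Σdᵢ / (k·n) = 93 / (19 × 150) = 0.03263
LCL = p̄ − 3·√(p̄(1−p̄)/n) = 0.03263 − 3 × 0.01451 = -0.01089 → 0 (negative, so LCL = 0)

0.0000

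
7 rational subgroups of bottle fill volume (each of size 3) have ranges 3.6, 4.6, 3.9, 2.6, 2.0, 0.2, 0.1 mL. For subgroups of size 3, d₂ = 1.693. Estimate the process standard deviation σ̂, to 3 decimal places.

R̄ = (3.6 + 4.6 + 3.9 + 2.6 + 2.0 + 0.2 + 0.1) / 7 = 2.4286
σ̂ = R̄ / d₂ = 2.4286 / 1.693 = 1.4345

1.434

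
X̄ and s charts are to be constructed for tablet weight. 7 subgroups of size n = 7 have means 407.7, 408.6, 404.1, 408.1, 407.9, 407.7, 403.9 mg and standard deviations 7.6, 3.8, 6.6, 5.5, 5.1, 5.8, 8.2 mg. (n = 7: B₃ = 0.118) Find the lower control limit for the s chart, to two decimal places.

0.72

s̄ = (7.6 + 3.8 + 6.6 + 5.5 + 5.1 + 5.8 + 8.2) / 7 = 6.0857
LCL_s = B₃·s̄ = 0.118 × 6.0857 = 0.7181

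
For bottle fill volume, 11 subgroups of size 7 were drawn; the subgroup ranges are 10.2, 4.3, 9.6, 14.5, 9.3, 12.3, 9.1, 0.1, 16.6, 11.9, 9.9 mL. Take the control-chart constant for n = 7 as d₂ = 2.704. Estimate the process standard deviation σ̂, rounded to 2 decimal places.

R̄ = (10.2 + 4.3 + 9.6 + 14.5 + 9.3 + 12.3 + 9.1 + 0.1 + 16.6 + 11.9 + 9.9) / 11 = 9.8000
σ̂ = R̄ / d₂ = 9.8000 / 2.704 = 3.6243

3.62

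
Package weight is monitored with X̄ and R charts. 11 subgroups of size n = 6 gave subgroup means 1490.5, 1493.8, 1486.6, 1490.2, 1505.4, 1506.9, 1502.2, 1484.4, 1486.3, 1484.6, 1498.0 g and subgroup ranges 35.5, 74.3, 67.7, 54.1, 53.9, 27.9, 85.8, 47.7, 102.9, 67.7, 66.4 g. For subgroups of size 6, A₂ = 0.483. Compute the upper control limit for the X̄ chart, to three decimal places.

X̄̄ = (1490.5 + 1493.8 + 1486.6 + 1490.2 + 1505.4 + 1506.9 + 1502.2 + 1484.4 + 1486.3 + 1484.6 + 1498.0) / 11 = 16428.9000 / 11 = 1493.5364
R̄ = (35.5 + 74.3 + 67.7 + 54.1 + 53.9 + 27.9 + 85.8 + 47.7 + 102.9 + 67.7 + 66.4) / 11 = 683.9000 / 11 = 62.1727
UCL = X̄̄ + A₂·R̄ = 1493.5364 + 0.483 × 62.1727 = 1523.5658

1523.566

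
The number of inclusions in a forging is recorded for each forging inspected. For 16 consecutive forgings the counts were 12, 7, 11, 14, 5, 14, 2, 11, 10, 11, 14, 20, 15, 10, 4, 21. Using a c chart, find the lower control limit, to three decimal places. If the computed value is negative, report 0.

1.222

c̄ = (12 + 7 + 11 + 14 + 5 + 14 + 2 + 11 + 10 + 11 + 14 + 20 + 15 + 10 + 4 + 21) / 16 = 181 / 16 = 11.3125
LCL = c̄ − 3√c̄ = 11.3125 − 3 × 3.3634 = 1.2223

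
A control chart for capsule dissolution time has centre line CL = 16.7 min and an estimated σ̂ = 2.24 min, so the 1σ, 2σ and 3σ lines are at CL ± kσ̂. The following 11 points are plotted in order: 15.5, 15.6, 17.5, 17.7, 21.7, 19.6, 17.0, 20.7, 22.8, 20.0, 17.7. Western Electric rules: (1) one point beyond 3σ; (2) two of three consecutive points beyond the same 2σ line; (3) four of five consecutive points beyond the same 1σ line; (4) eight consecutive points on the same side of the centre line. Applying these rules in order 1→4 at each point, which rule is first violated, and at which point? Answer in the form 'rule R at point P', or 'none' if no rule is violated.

rule 3 at point 9

Zone of each point (C = within 1σ̂, B = 1σ̂–2σ̂, A = 2σ̂–3σ̂, * = beyond 3σ̂; sign = side of CL): 1:-C, 2:-C, 3:+C, 4:+C, 5:+A, 6:+B, 7:+C, 8:+B, 9:+A, 10:+B, 11:+C
Rule 3 (four of five consecutive points beyond the same 1σ limit) is satisfied at point 9.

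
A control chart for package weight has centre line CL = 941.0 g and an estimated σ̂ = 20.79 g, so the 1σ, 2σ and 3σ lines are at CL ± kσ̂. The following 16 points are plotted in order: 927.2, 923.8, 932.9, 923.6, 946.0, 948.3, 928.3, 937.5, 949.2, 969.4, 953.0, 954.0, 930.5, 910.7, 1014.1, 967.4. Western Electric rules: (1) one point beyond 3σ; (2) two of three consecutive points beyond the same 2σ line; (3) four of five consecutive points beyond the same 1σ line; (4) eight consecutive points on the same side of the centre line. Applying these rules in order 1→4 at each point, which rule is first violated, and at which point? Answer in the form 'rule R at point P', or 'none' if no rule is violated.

rule 1 at point 15

Zone of each point (C = within 1σ̂, B = 1σ̂–2σ̂, A = 2σ̂–3σ̂, * = beyond 3σ̂; sign = side of CL): 1:-C, 2:-C, 3:-C, 4:-C, 5:+C, 6:+C, 7:-C, 8:-C, 9:+C, 10:+B, 11:+C, 12:+C, 13:-C, 14:-B, 15:+*, 16:+B
Rule 1 (one point beyond the 3σ limits) is satisfied at point 15.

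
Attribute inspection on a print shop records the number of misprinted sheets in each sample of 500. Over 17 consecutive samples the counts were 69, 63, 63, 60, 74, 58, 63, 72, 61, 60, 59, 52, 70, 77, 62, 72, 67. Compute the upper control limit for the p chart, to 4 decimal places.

p̄ = Σdᵢ / (k·n) = 1102 / (17 × 500) = 0.12965
UCL = p̄ + 3·√(p̄(1−p̄)/n) = 0.12965 + 3 × √(0.12965×0.87035/500) = 0.12965 + 3 × 0.01502 = 0.17471

0.1747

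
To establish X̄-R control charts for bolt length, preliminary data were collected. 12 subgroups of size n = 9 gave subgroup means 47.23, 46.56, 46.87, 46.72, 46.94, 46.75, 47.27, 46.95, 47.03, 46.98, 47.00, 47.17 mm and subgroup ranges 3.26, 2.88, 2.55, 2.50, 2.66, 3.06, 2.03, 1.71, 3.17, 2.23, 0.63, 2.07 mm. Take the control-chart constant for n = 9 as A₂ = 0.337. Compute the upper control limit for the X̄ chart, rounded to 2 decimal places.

47.76

X̄̄ = (47.23 + 46.56 + 46.87 + 46.72 + 46.94 + 46.75 + 47.27 + 46.95 + 47.03 + 46.98 + 47.00 + 47.17) / 12 = 563.4700 / 12 = 46.9558
R̄ = (3.26 + 2.88 + 2.55 + 2.50 + 2.66 + 3.06 + 2.03 + 1.71 + 3.17 + 2.23 + 0.63 + 2.07) / 12 = 28.7500 / 12 = 2.3958
UCL = X̄̄ + A₂·R̄ = 46.9558 + 0.337 × 2.3958 = 47.7632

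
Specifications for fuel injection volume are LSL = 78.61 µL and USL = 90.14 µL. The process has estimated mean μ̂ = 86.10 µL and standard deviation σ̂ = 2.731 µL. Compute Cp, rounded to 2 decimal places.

0.70

Cp = (USL − LSL) / (6σ̂) = (90.14 − 78.61) / (6 × 2.731) = 11.5300 / 16.3860 = 0.7036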